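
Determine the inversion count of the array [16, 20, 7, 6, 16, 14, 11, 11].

Finding inversions in [16, 20, 7, 6, 16, 14, 11, 11]:

(0, 2): arr[0]=16 > arr[2]=7
(0, 3): arr[0]=16 > arr[3]=6
(0, 5): arr[0]=16 > arr[5]=14
(0, 6): arr[0]=16 > arr[6]=11
(0, 7): arr[0]=16 > arr[7]=11
(1, 2): arr[1]=20 > arr[2]=7
(1, 3): arr[1]=20 > arr[3]=6
(1, 4): arr[1]=20 > arr[4]=16
(1, 5): arr[1]=20 > arr[5]=14
(1, 6): arr[1]=20 > arr[6]=11
(1, 7): arr[1]=20 > arr[7]=11
(2, 3): arr[2]=7 > arr[3]=6
(4, 5): arr[4]=16 > arr[5]=14
(4, 6): arr[4]=16 > arr[6]=11
(4, 7): arr[4]=16 > arr[7]=11
(5, 6): arr[5]=14 > arr[6]=11
(5, 7): arr[5]=14 > arr[7]=11

Total inversions: 17

The array has 17 inversion(s): (0,2), (0,3), (0,5), (0,6), (0,7), (1,2), (1,3), (1,4), (1,5), (1,6), (1,7), (2,3), (4,5), (4,6), (4,7), (5,6), (5,7). Each pair (i,j) satisfies i < j and arr[i] > arr[j].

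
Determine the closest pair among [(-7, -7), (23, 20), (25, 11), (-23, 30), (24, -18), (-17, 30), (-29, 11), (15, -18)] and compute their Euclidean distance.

Computing all pairwise distances among 8 points:

d((-7, -7), (23, 20)) = 40.3609
d((-7, -7), (25, 11)) = 36.7151
d((-7, -7), (-23, 30)) = 40.3113
d((-7, -7), (24, -18)) = 32.8938
d((-7, -7), (-17, 30)) = 38.3275
d((-7, -7), (-29, 11)) = 28.4253
d((-7, -7), (15, -18)) = 24.5967
d((23, 20), (25, 11)) = 9.2195
d((23, 20), (-23, 30)) = 47.0744
d((23, 20), (24, -18)) = 38.0132
d((23, 20), (-17, 30)) = 41.2311
d((23, 20), (-29, 11)) = 52.7731
d((23, 20), (15, -18)) = 38.833
d((25, 11), (-23, 30)) = 51.6236
d((25, 11), (24, -18)) = 29.0172
d((25, 11), (-17, 30)) = 46.0977
d((25, 11), (-29, 11)) = 54.0
d((25, 11), (15, -18)) = 30.6757
d((-23, 30), (24, -18)) = 67.1789
d((-23, 30), (-17, 30)) = 6.0 <-- minimum
d((-23, 30), (-29, 11)) = 19.9249
d((-23, 30), (15, -18)) = 61.2209
d((24, -18), (-17, 30)) = 63.1269
d((24, -18), (-29, 11)) = 60.4152
d((24, -18), (15, -18)) = 9.0
d((-17, 30), (-29, 11)) = 22.4722
d((-17, 30), (15, -18)) = 57.6888
d((-29, 11), (15, -18)) = 52.6972

Closest pair: (-23, 30) and (-17, 30) with distance 6.0

The closest pair is (-23, 30) and (-17, 30) with Euclidean distance 6.0. For 8 points, brute-force pairwise comparison is shown above. For large n, the divide-and-conquer algorithm (sort by x, recurse on halves, check the dividing strip) achieves O(n log n).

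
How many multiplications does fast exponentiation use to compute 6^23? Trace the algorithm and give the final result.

Computing 6^23 by squaring (build up from 6^1; each line after the first costs one multiplication):

6^1 = 6
6^2 = (6^1)^2 = 6^2 = 36
6^4 = (6^2)^2 = 36^2 = 1296
6^5 = 6 * 6^4 = 6 * 1296 = 7776
6^10 = (6^5)^2 = 7776^2 = 60466176
6^11 = 6 * 6^10 = 6 * 60466176 = 362797056
6^22 = (6^11)^2 = 362797056^2 = 131621703842267136
6^23 = 6 * 6^22 = 6 * 131621703842267136 = 789730223053602816

Result: 789730223053602816
Multiplications needed: 7 (7 lines after 6^1)

6^23 = 789730223053602816. Using exponentiation by squaring, this requires 7 multiplications. The key idea: if the exponent is even, square the half-power; if odd, multiply by the base once.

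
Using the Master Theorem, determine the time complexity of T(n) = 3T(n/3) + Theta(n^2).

Master Theorem for T(n) = 3T(n/3) + O(n^2):

a = 3, b = 3, c = 2
log_b(a) = log_3(3) = 1.0000

Case 3: c = 2 > log_3(3) = 1.0000
T(n) = O(n^2) = O(n^2)

For T(n) = 3T(n/3) + O(n^2): log_3(3) = 1.0000. This is Case 3 of the Master Theorem (c > log_b(a), work dominated by root), giving O(n^2).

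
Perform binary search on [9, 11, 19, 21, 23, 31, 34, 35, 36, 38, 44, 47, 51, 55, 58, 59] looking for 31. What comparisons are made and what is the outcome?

Binary search for 31 in [9, 11, 19, 21, 23, 31, 34, 35, 36, 38, 44, 47, 51, 55, 58, 59]:

lo=0, hi=15, mid=7, arr[mid]=35 -> 35 > 31, search left half
lo=0, hi=6, mid=3, arr[mid]=21 -> 21 < 31, search right half
lo=4, hi=6, mid=5, arr[mid]=31 -> Found target at index 5!

Binary search finds 31 at index 5 after 3 comparisons. The search repeatedly halves the search space by comparing with the middle element.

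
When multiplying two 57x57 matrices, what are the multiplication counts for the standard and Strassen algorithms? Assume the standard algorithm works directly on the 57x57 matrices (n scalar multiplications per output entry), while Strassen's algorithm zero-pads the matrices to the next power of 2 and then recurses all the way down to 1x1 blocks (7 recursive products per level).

Matrix multiplication for 57x57 matrices:

Strassen's algorithm requires power-of-2 dimensions. Pad 57x57 to 64x64 (next power of 2).

Standard algorithm: 57^3 = 185193 multiplications
Strassen's algorithm: 7^(log2(64)) = 7^6 = 117649 multiplications
Savings: 185193 - 117649 = 67544 multiplications

Standard: 185193 multiplications (57^3). Strassen: 117649 multiplications (7^6, after padding to 64x64). Strassen reduces 8 recursive multiplications to 7 at each level.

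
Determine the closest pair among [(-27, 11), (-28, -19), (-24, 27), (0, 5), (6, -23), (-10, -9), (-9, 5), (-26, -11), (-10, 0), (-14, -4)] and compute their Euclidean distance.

Computing all pairwise distances among 10 points:

d((-27, 11), (-28, -19)) = 30.0167
d((-27, 11), (-24, 27)) = 16.2788
d((-27, 11), (0, 5)) = 27.6586
d((-27, 11), (6, -23)) = 47.3814
d((-27, 11), (-10, -9)) = 26.2488
d((-27, 11), (-9, 5)) = 18.9737
d((-27, 11), (-26, -11)) = 22.0227
d((-27, 11), (-10, 0)) = 20.2485
d((-27, 11), (-14, -4)) = 19.8494
d((-28, -19), (-24, 27)) = 46.1736
d((-28, -19), (0, 5)) = 36.8782
d((-28, -19), (6, -23)) = 34.2345
d((-28, -19), (-10, -9)) = 20.5913
d((-28, -19), (-9, 5)) = 30.6105
d((-28, -19), (-26, -11)) = 8.2462
d((-28, -19), (-10, 0)) = 26.1725
d((-28, -19), (-14, -4)) = 20.5183
d((-24, 27), (0, 5)) = 32.5576
d((-24, 27), (6, -23)) = 58.3095
d((-24, 27), (-10, -9)) = 38.6264
d((-24, 27), (-9, 5)) = 26.6271
d((-24, 27), (-26, -11)) = 38.0526
d((-24, 27), (-10, 0)) = 30.4138
d((-24, 27), (-14, -4)) = 32.573
d((0, 5), (6, -23)) = 28.6356
d((0, 5), (-10, -9)) = 17.2047
d((0, 5), (-9, 5)) = 9.0
d((0, 5), (-26, -11)) = 30.5287
d((0, 5), (-10, 0)) = 11.1803
d((0, 5), (-14, -4)) = 16.6433
d((6, -23), (-10, -9)) = 21.2603
d((6, -23), (-9, 5)) = 31.7648
d((6, -23), (-26, -11)) = 34.176
d((6, -23), (-10, 0)) = 28.0179
d((6, -23), (-14, -4)) = 27.5862
d((-10, -9), (-9, 5)) = 14.0357
d((-10, -9), (-26, -11)) = 16.1245
d((-10, -9), (-10, 0)) = 9.0
d((-10, -9), (-14, -4)) = 6.4031
d((-9, 5), (-26, -11)) = 23.3452
d((-9, 5), (-10, 0)) = 5.099 <-- minimum
d((-9, 5), (-14, -4)) = 10.2956
d((-26, -11), (-10, 0)) = 19.4165
d((-26, -11), (-14, -4)) = 13.8924
d((-10, 0), (-14, -4)) = 5.6569

Closest pair: (-9, 5) and (-10, 0) with distance 5.099

The closest pair is (-9, 5) and (-10, 0) with Euclidean distance 5.099. For 10 points, brute-force pairwise comparison is shown above. For large n, the divide-and-conquer algorithm (sort by x, recurse on halves, check the dividing strip) achieves O(n log n).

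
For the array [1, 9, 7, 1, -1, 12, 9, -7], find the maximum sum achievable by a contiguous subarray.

Using Kadane's algorithm on [1, 9, 7, 1, -1, 12, 9, -7]:

Scanning through the array:
Position 1 (value 9): max_ending_here = 10, max_so_far = 10
Position 2 (value 7): max_ending_here = 17, max_so_far = 17
Position 3 (value 1): max_ending_here = 18, max_so_far = 18
Position 4 (value -1): max_ending_here = 17, max_so_far = 18
Position 5 (value 12): max_ending_here = 29, max_so_far = 29
Position 6 (value 9): max_ending_here = 38, max_so_far = 38
Position 7 (value -7): max_ending_here = 31, max_so_far = 38

Maximum subarray: [1, 9, 7, 1, -1, 12, 9]
Maximum sum: 38

The maximum subarray is [1, 9, 7, 1, -1, 12, 9] with sum 38. This subarray runs from index 0 to index 6.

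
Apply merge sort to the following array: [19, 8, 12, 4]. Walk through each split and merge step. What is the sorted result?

Merge sort trace:

Split: [19, 8, 12, 4] -> [19, 8] and [12, 4]
  Split: [19, 8] -> [19] and [8]
  Merge: [19] + [8] -> [8, 19]
  Split: [12, 4] -> [12] and [4]
  Merge: [12] + [4] -> [4, 12]
Merge: [8, 19] + [4, 12] -> [4, 8, 12, 19]

Final sorted array: [4, 8, 12, 19]

The merge sort proceeds by recursively splitting the array and merging sorted halves.
After all merges, the sorted array is [4, 8, 12, 19].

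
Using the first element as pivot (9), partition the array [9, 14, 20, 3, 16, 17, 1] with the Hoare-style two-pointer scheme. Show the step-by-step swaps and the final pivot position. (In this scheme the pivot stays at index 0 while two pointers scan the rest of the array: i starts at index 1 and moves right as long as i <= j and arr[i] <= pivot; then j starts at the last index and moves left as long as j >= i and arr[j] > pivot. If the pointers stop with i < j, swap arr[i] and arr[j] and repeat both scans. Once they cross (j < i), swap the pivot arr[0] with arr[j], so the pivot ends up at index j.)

Hoare-style two-pointer partition with pivot = 9:

Initial array: [9, 14, 20, 3, 16, 17, 1]

Pointers start at i = 1, j = 6.
i stops at index 1 (arr[1]=14 > 9), j stops at index 6 (arr[6]=1 <= 9): swap arr[1] and arr[6], array becomes [9, 1, 20, 3, 16, 17, 14]
i stops at index 2 (arr[2]=20 > 9), j stops at index 3 (arr[3]=3 <= 9): swap arr[2] and arr[3], array becomes [9, 1, 3, 20, 16, 17, 14]
i ends at 3, j ends at 2: the pointers have crossed (j < i), so scanning stops.

Swap pivot arr[0] with arr[2] to place pivot at position 2: [3, 1, 9, 20, 16, 17, 14]
Pivot position: 2

After partitioning with pivot 9, the array becomes [3, 1, 9, 20, 16, 17, 14]. The pivot is placed at index 2. All elements to the left of the pivot are <= 9, and all elements to the right are > 9.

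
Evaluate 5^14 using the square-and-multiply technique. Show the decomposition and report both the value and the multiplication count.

Computing 5^14 by squaring (build up from 5^1; each line after the first costs one multiplication):

5^1 = 5
5^2 = (5^1)^2 = 5^2 = 25
5^3 = 5 * 5^2 = 5 * 25 = 125
5^6 = (5^3)^2 = 125^2 = 15625
5^7 = 5 * 5^6 = 5 * 15625 = 78125
5^14 = (5^7)^2 = 78125^2 = 6103515625

Result: 6103515625
Multiplications needed: 5 (5 lines after 5^1)

5^14 = 6103515625. Using exponentiation by squaring, this requires 5 multiplications. The key idea: if the exponent is even, square the half-power; if odd, multiply by the base once.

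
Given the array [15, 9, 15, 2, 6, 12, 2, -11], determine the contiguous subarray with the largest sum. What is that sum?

Using Kadane's algorithm on [15, 9, 15, 2, 6, 12, 2, -11]:

Scanning through the array:
Position 1 (value 9): max_ending_here = 24, max_so_far = 24
Position 2 (value 15): max_ending_here = 39, max_so_far = 39
Position 3 (value 2): max_ending_here = 41, max_so_far = 41
Position 4 (value 6): max_ending_here = 47, max_so_far = 47
Position 5 (value 12): max_ending_here = 59, max_so_far = 59
Position 6 (value 2): max_ending_here = 61, max_so_far = 61
Position 7 (value -11): max_ending_here = 50, max_so_far = 61

Maximum subarray: [15, 9, 15, 2, 6, 12, 2]
Maximum sum: 61

The maximum subarray is [15, 9, 15, 2, 6, 12, 2] with sum 61. This subarray runs from index 0 to index 6.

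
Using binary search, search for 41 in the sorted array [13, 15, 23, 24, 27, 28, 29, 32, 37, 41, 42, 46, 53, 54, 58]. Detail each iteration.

Binary search for 41 in [13, 15, 23, 24, 27, 28, 29, 32, 37, 41, 42, 46, 53, 54, 58]:

lo=0, hi=14, mid=7, arr[mid]=32 -> 32 < 41, search right half
lo=8, hi=14, mid=11, arr[mid]=46 -> 46 > 41, search left half
lo=8, hi=10, mid=9, arr[mid]=41 -> Found target at index 9!

Binary search finds 41 at index 9 after 3 comparisons. The search repeatedly halves the search space by comparing with the middle element.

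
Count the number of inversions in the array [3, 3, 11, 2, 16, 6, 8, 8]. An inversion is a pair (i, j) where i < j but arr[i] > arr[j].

Finding inversions in [3, 3, 11, 2, 16, 6, 8, 8]:

(0, 3): arr[0]=3 > arr[3]=2
(1, 3): arr[1]=3 > arr[3]=2
(2, 3): arr[2]=11 > arr[3]=2
(2, 5): arr[2]=11 > arr[5]=6
(2, 6): arr[2]=11 > arr[6]=8
(2, 7): arr[2]=11 > arr[7]=8
(4, 5): arr[4]=16 > arr[5]=6
(4, 6): arr[4]=16 > arr[6]=8
(4, 7): arr[4]=16 > arr[7]=8

Total inversions: 9

The array has 9 inversion(s): (0,3), (1,3), (2,3), (2,5), (2,6), (2,7), (4,5), (4,6), (4,7). Each pair (i,j) satisfies i < j and arr[i] > arr[j].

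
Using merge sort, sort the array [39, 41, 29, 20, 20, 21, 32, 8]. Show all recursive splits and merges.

Merge sort trace:

Split: [39, 41, 29, 20, 20, 21, 32, 8] -> [39, 41, 29, 20] and [20, 21, 32, 8]
  Split: [39, 41, 29, 20] -> [39, 41] and [29, 20]
    Split: [39, 41] -> [39] and [41]
    Merge: [39] + [41] -> [39, 41]
    Split: [29, 20] -> [29] and [20]
    Merge: [29] + [20] -> [20, 29]
  Merge: [39, 41] + [20, 29] -> [20, 29, 39, 41]
  Split: [20, 21, 32, 8] -> [20, 21] and [32, 8]
    Split: [20, 21] -> [20] and [21]
    Merge: [20] + [21] -> [20, 21]
    Split: [32, 8] -> [32] and [8]
    Merge: [32] + [8] -> [8, 32]
  Merge: [20, 21] + [8, 32] -> [8, 20, 21, 32]
Merge: [20, 29, 39, 41] + [8, 20, 21, 32] -> [8, 20, 20, 21, 29, 32, 39, 41]

Final sorted array: [8, 20, 20, 21, 29, 32, 39, 41]

The merge sort proceeds by recursively splitting the array and merging sorted halves.
After all merges, the sorted array is [8, 20, 20, 21, 29, 32, 39, 41].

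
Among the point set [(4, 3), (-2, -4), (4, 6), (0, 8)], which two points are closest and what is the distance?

Computing all pairwise distances among 4 points:

d((4, 3), (-2, -4)) = 9.2195
d((4, 3), (4, 6)) = 3.0 <-- minimum
d((4, 3), (0, 8)) = 6.4031
d((-2, -4), (4, 6)) = 11.6619
d((-2, -4), (0, 8)) = 12.1655
d((4, 6), (0, 8)) = 4.4721

Closest pair: (4, 3) and (4, 6) with distance 3.0

The closest pair is (4, 3) and (4, 6) with Euclidean distance 3.0. For 4 points, brute-force pairwise comparison is shown above. For large n, the divide-and-conquer algorithm (sort by x, recurse on halves, check the dividing strip) achieves O(n log n).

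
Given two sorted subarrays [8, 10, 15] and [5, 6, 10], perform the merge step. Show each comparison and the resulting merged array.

Merging process:

Compare 8 vs 5: take 5 from right. Merged: [5]
Compare 8 vs 6: take 6 from right. Merged: [5, 6]
Compare 8 vs 10: take 8 from left. Merged: [5, 6, 8]
Compare 10 vs 10: take 10 from left. Merged: [5, 6, 8, 10]
Compare 15 vs 10: take 10 from right. Merged: [5, 6, 8, 10, 10]
Append remaining from left: [15]. Merged: [5, 6, 8, 10, 10, 15]

Final merged array: [5, 6, 8, 10, 10, 15]
Total comparisons: 5

The merged array is [5, 6, 8, 10, 10, 15], requiring 5 comparisons. The merge step runs in O(n) time where n is the total number of elements.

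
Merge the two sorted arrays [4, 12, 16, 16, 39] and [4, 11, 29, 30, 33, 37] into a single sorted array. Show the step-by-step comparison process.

Merging process:

Compare 4 vs 4: take 4 from left. Merged: [4]
Compare 12 vs 4: take 4 from right. Merged: [4, 4]
Compare 12 vs 11: take 11 from right. Merged: [4, 4, 11]
Compare 12 vs 29: take 12 from left. Merged: [4, 4, 11, 12]
Compare 16 vs 29: take 16 from left. Merged: [4, 4, 11, 12, 16]
Compare 16 vs 29: take 16 from left. Merged: [4, 4, 11, 12, 16, 16]
Compare 39 vs 29: take 29 from right. Merged: [4, 4, 11, 12, 16, 16, 29]
Compare 39 vs 30: take 30 from right. Merged: [4, 4, 11, 12, 16, 16, 29, 30]
Compare 39 vs 33: take 33 from right. Merged: [4, 4, 11, 12, 16, 16, 29, 30, 33]
Compare 39 vs 37: take 37 from right. Merged: [4, 4, 11, 12, 16, 16, 29, 30, 33, 37]
Append remaining from left: [39]. Merged: [4, 4, 11, 12, 16, 16, 29, 30, 33, 37, 39]

Final merged array: [4, 4, 11, 12, 16, 16, 29, 30, 33, 37, 39]
Total comparisons: 10

The merged array is [4, 4, 11, 12, 16, 16, 29, 30, 33, 37, 39], requiring 10 comparisons. The merge step runs in O(n) time where n is the total number of elements.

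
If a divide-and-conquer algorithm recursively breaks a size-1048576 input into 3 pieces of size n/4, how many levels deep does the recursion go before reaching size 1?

For divide and conquer with division factor 4:

Problem sizes at each level:
Level 0: 1048576
Level 1: 262144
Level 2: 65536
Level 3: 16384
Level 4: 4096
Level 5: 1024
Level 6: 256
Level 7: 64
Level 8: 16
Level 9: 4
Level 10: 1

The root is level 0 and the size-1 base case is level 10 (the tree spans levels 0 through 10, i.e. 11 levels counting the root), so the depth is the number of divisions: log_4(1048576) = 10

The recursion tree depth is log_4(1048576) = 10. At each level, the problem size is divided by 4, so it takes 10 divisions to reduce to a base case of size 1. The algorithm makes 3 recursive calls at each level.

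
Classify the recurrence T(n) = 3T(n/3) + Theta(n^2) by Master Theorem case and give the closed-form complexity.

Master Theorem for T(n) = 3T(n/3) + O(n^2):

a = 3, b = 3, c = 2
log_b(a) = log_3(3) = 1.0000

Case 3: c = 2 > log_3(3) = 1.0000
T(n) = O(n^2) = O(n^2)

For T(n) = 3T(n/3) + O(n^2): log_3(3) = 1.0000. This is Case 3 of the Master Theorem (c > log_b(a), work dominated by root), giving O(n^2).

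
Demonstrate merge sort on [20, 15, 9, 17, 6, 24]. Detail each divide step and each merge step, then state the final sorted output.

Merge sort trace:

Split: [20, 15, 9, 17, 6, 24] -> [20, 15, 9] and [17, 6, 24]
  Split: [20, 15, 9] -> [20] and [15, 9]
    Split: [15, 9] -> [15] and [9]
    Merge: [15] + [9] -> [9, 15]
  Merge: [20] + [9, 15] -> [9, 15, 20]
  Split: [17, 6, 24] -> [17] and [6, 24]
    Split: [6, 24] -> [6] and [24]
    Merge: [6] + [24] -> [6, 24]
  Merge: [17] + [6, 24] -> [6, 17, 24]
Merge: [9, 15, 20] + [6, 17, 24] -> [6, 9, 15, 17, 20, 24]

Final sorted array: [6, 9, 15, 17, 20, 24]

The merge sort proceeds by recursively splitting the array and merging sorted halves.
After all merges, the sorted array is [6, 9, 15, 17, 20, 24].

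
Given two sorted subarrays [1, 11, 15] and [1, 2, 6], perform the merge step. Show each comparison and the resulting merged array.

Merging process:

Compare 1 vs 1: take 1 from left. Merged: [1]
Compare 11 vs 1: take 1 from right. Merged: [1, 1]
Compare 11 vs 2: take 2 from right. Merged: [1, 1, 2]
Compare 11 vs 6: take 6 from right. Merged: [1, 1, 2, 6]
Append remaining from left: [11, 15]. Merged: [1, 1, 2, 6, 11, 15]

Final merged array: [1, 1, 2, 6, 11, 15]
Total comparisons: 4

The merged array is [1, 1, 2, 6, 11, 15], requiring 4 comparisons. The merge step runs in O(n) time where n is the total number of elements.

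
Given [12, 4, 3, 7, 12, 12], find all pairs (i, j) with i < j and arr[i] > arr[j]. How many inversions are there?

Finding inversions in [12, 4, 3, 7, 12, 12]:

(0, 1): arr[0]=12 > arr[1]=4
(0, 2): arr[0]=12 > arr[2]=3
(0, 3): arr[0]=12 > arr[3]=7
(1, 2): arr[1]=4 > arr[2]=3

Total inversions: 4

The array has 4 inversion(s): (0,1), (0,2), (0,3), (1,2). Each pair (i,j) satisfies i < j and arr[i] > arr[j].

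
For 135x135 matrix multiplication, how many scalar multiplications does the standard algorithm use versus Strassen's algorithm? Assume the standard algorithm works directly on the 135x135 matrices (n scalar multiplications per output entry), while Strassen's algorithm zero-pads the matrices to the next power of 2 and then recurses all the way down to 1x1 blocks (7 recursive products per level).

Matrix multiplication for 135x135 matrices:

Strassen's algorithm requires power-of-2 dimensions. Pad 135x135 to 256x256 (next power of 2).

Standard algorithm: 135^3 = 2460375 multiplications
Strassen's algorithm: 7^(log2(256)) = 7^8 = 5764801 multiplications
Difference: 2460375 - 5764801 = -3304426 (Strassen uses MORE here due to padding overhead — for small or just-over-power-of-2 n, padding can outweigh the per-level savings)

Standard: 2460375 multiplications (135^3). Strassen: 5764801 multiplications (7^8, after padding to 256x256). Strassen reduces 8 recursive multiplications to 7 at each level.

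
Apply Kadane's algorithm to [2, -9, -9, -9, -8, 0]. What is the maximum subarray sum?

Using Kadane's algorithm on [2, -9, -9, -9, -8, 0]:

Scanning through the array:
Position 1 (value -9): max_ending_here = -7, max_so_far = 2
Position 2 (value -9): max_ending_here = -9, max_so_far = 2
Position 3 (value -9): max_ending_here = -9, max_so_far = 2
Position 4 (value -8): max_ending_here = -8, max_so_far = 2
Position 5 (value 0): max_ending_here = 0, max_so_far = 2

Maximum subarray: [2]
Maximum sum: 2

The maximum subarray is [2] with sum 2. This subarray runs from index 0 to index 0.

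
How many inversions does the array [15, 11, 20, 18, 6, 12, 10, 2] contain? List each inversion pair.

Finding inversions in [15, 11, 20, 18, 6, 12, 10, 2]:

(0, 1): arr[0]=15 > arr[1]=11
(0, 4): arr[0]=15 > arr[4]=6
(0, 5): arr[0]=15 > arr[5]=12
(0, 6): arr[0]=15 > arr[6]=10
(0, 7): arr[0]=15 > arr[7]=2
(1, 4): arr[1]=11 > arr[4]=6
(1, 6): arr[1]=11 > arr[6]=10
(1, 7): arr[1]=11 > arr[7]=2
(2, 3): arr[2]=20 > arr[3]=18
(2, 4): arr[2]=20 > arr[4]=6
(2, 5): arr[2]=20 > arr[5]=12
(2, 6): arr[2]=20 > arr[6]=10
(2, 7): arr[2]=20 > arr[7]=2
(3, 4): arr[3]=18 > arr[4]=6
(3, 5): arr[3]=18 > arr[5]=12
(3, 6): arr[3]=18 > arr[6]=10
(3, 7): arr[3]=18 > arr[7]=2
(4, 7): arr[4]=6 > arr[7]=2
(5, 6): arr[5]=12 > arr[6]=10
(5, 7): arr[5]=12 > arr[7]=2
(6, 7): arr[6]=10 > arr[7]=2

Total inversions: 21

The array has 21 inversion(s): (0,1), (0,4), (0,5), (0,6), (0,7), (1,4), (1,6), (1,7), (2,3), (2,4), (2,5), (2,6), (2,7), (3,4), (3,5), (3,6), (3,7), (4,7), (5,6), (5,7), (6,7). Each pair (i,j) satisfies i < j and arr[i] > arr[j].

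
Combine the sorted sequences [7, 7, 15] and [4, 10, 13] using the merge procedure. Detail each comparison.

Merging process:

Compare 7 vs 4: take 4 from right. Merged: [4]
Compare 7 vs 10: take 7 from left. Merged: [4, 7]
Compare 7 vs 10: take 7 from left. Merged: [4, 7, 7]
Compare 15 vs 10: take 10 from right. Merged: [4, 7, 7, 10]
Compare 15 vs 13: take 13 from right. Merged: [4, 7, 7, 10, 13]
Append remaining from left: [15]. Merged: [4, 7, 7, 10, 13, 15]

Final merged array: [4, 7, 7, 10, 13, 15]
Total comparisons: 5

The merged array is [4, 7, 7, 10, 13, 15], requiring 5 comparisons. The merge step runs in O(n) time where n is the total number of elements.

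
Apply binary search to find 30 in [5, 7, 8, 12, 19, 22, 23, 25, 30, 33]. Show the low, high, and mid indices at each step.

Binary search for 30 in [5, 7, 8, 12, 19, 22, 23, 25, 30, 33]:

lo=0, hi=9, mid=4, arr[mid]=19 -> 19 < 30, search right half
lo=5, hi=9, mid=7, arr[mid]=25 -> 25 < 30, search right half
lo=8, hi=9, mid=8, arr[mid]=30 -> Found target at index 8!

Binary search finds 30 at index 8 after 3 comparisons. The search repeatedly halves the search space by comparing with the middle element.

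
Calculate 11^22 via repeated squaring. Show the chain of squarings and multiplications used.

Computing 11^22 by squaring (build up from 11^1; each line after the first costs one multiplication):

11^1 = 11
11^2 = (11^1)^2 = 11^2 = 121
11^4 = (11^2)^2 = 121^2 = 14641
11^5 = 11 * 11^4 = 11 * 14641 = 161051
11^10 = (11^5)^2 = 161051^2 = 25937424601
11^11 = 11 * 11^10 = 11 * 25937424601 = 285311670611
11^22 = (11^11)^2 = 285311670611^2 = 81402749386839761113321

Result: 81402749386839761113321
Multiplications needed: 6 (6 lines after 11^1)

11^22 = 81402749386839761113321. Using exponentiation by squaring, this requires 6 multiplications. The key idea: if the exponent is even, square the half-power; if odd, multiply by the base once.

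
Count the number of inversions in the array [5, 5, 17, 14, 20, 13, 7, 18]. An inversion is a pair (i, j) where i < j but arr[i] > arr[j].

Finding inversions in [5, 5, 17, 14, 20, 13, 7, 18]:

(2, 3): arr[2]=17 > arr[3]=14
(2, 5): arr[2]=17 > arr[5]=13
(2, 6): arr[2]=17 > arr[6]=7
(3, 5): arr[3]=14 > arr[5]=13
(3, 6): arr[3]=14 > arr[6]=7
(4, 5): arr[4]=20 > arr[5]=13
(4, 6): arr[4]=20 > arr[6]=7
(4, 7): arr[4]=20 > arr[7]=18
(5, 6): arr[5]=13 > arr[6]=7

Total inversions: 9

The array has 9 inversion(s): (2,3), (2,5), (2,6), (3,5), (3,6), (4,5), (4,6), (4,7), (5,6). Each pair (i,j) satisfies i < j and arr[i] > arr[j].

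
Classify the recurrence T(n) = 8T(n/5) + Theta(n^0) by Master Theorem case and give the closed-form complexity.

Master Theorem for T(n) = 8T(n/5) + O(n^0):

a = 8, b = 5, c = 0
log_b(a) = log_5(8) = 1.2920

Case 1: c = 0 < log_5(8) = 1.2920
T(n) = O(n^(log_5 8))

For T(n) = 8T(n/5) + O(n^0): log_5(8) = 1.2920. This is Case 1 of the Master Theorem (c < log_b(a), work dominated by leaves), giving O(n^(log_5 8)).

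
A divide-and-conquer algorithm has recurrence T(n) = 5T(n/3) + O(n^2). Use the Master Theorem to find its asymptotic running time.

Master Theorem for T(n) = 5T(n/3) + O(n^2):

a = 5, b = 3, c = 2
log_b(a) = log_3(5) = 1.4650

Case 3: c = 2 > log_3(5) = 1.4650
T(n) = O(n^2) = O(n^2)

For T(n) = 5T(n/3) + O(n^2): log_3(5) = 1.4650. This is Case 3 of the Master Theorem (c > log_b(a), work dominated by root), giving O(n^2).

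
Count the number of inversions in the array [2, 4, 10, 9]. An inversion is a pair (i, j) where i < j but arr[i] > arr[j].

Finding inversions in [2, 4, 10, 9]:

(2, 3): arr[2]=10 > arr[3]=9

Total inversions: 1

The array has 1 inversion(s): (2,3). Each pair (i,j) satisfies i < j and arr[i] > arr[j].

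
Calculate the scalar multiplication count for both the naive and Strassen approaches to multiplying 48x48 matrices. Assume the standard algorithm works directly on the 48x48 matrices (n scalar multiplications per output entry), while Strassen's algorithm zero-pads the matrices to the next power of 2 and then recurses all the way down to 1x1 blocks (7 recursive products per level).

Matrix multiplication for 48x48 matrices:

Strassen's algorithm requires power-of-2 dimensions. Pad 48x48 to 64x64 (next power of 2).

Standard algorithm: 48^3 = 110592 multiplications
Strassen's algorithm: 7^(log2(64)) = 7^6 = 117649 multiplications
Difference: 110592 - 117649 = -7057 (Strassen uses MORE here due to padding overhead — for small or just-over-power-of-2 n, padding can outweigh the per-level savings)

Standard: 110592 multiplications (48^3). Strassen: 117649 multiplications (7^6, after padding to 64x64). Strassen reduces 8 recursive multiplications to 7 at each level.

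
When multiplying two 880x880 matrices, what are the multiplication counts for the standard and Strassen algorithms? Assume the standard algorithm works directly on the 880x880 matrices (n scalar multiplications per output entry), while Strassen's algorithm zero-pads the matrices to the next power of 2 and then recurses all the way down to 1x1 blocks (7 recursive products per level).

Matrix multiplication for 880x880 matrices:

Strassen's algorithm requires power-of-2 dimensions. Pad 880x880 to 1024x1024 (next power of 2).

Standard algorithm: 880^3 = 681472000 multiplications
Strassen's algorithm: 7^(log2(1024)) = 7^10 = 282475249 multiplications
Savings: 681472000 - 282475249 = 398996751 multiplications

Standard: 681472000 multiplications (880^3). Strassen: 282475249 multiplications (7^10, after padding to 1024x1024). Strassen reduces 8 recursive multiplications to 7 at each level.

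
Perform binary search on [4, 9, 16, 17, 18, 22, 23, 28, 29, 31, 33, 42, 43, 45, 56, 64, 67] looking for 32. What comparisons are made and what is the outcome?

Binary search for 32 in [4, 9, 16, 17, 18, 22, 23, 28, 29, 31, 33, 42, 43, 45, 56, 64, 67]:

lo=0, hi=16, mid=8, arr[mid]=29 -> 29 < 32, search right half
lo=9, hi=16, mid=12, arr[mid]=43 -> 43 > 32, search left half
lo=9, hi=11, mid=10, arr[mid]=33 -> 33 > 32, search left half
lo=9, hi=9, mid=9, arr[mid]=31 -> 31 < 32, search right half
lo=10 > hi=9, target 32 not found

Binary search determines that 32 is not in the array after 4 comparisons. The search space was exhausted without finding the target.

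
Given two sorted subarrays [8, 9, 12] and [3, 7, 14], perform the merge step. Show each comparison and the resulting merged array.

Merging process:

Compare 8 vs 3: take 3 from right. Merged: [3]
Compare 8 vs 7: take 7 from right. Merged: [3, 7]
Compare 8 vs 14: take 8 from left. Merged: [3, 7, 8]
Compare 9 vs 14: take 9 from left. Merged: [3, 7, 8, 9]
Compare 12 vs 14: take 12 from left. Merged: [3, 7, 8, 9, 12]
Append remaining from right: [14]. Merged: [3, 7, 8, 9, 12, 14]

Final merged array: [3, 7, 8, 9, 12, 14]
Total comparisons: 5

The merged array is [3, 7, 8, 9, 12, 14], requiring 5 comparisons. The merge step runs in O(n) time where n is the total number of elements.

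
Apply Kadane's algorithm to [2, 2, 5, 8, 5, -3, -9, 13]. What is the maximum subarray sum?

Using Kadane's algorithm on [2, 2, 5, 8, 5, -3, -9, 13]:

Scanning through the array:
Position 1 (value 2): max_ending_here = 4, max_so_far = 4
Position 2 (value 5): max_ending_here = 9, max_so_far = 9
Position 3 (value 8): max_ending_here = 17, max_so_far = 17
Position 4 (value 5): max_ending_here = 22, max_so_far = 22
Position 5 (value -3): max_ending_here = 19, max_so_far = 22
Position 6 (value -9): max_ending_here = 10, max_so_far = 22
Position 7 (value 13): max_ending_here = 23, max_so_far = 23

Maximum subarray: [2, 2, 5, 8, 5, -3, -9, 13]
Maximum sum: 23

The maximum subarray is [2, 2, 5, 8, 5, -3, -9, 13] with sum 23. This subarray runs from index 0 to index 7.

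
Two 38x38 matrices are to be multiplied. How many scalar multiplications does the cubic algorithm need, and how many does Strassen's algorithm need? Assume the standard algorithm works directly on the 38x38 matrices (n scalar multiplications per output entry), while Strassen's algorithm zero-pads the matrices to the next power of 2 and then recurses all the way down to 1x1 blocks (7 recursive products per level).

Matrix multiplication for 38x38 matrices:

Strassen's algorithm requires power-of-2 dimensions. Pad 38x38 to 64x64 (next power of 2).

Standard algorithm: 38^3 = 54872 multiplications
Strassen's algorithm: 7^(log2(64)) = 7^6 = 117649 multiplications
Difference: 54872 - 117649 = -62777 (Strassen uses MORE here due to padding overhead — for small or just-over-power-of-2 n, padding can outweigh the per-level savings)

Standard: 54872 multiplications (38^3). Strassen: 117649 multiplications (7^6, after padding to 64x64). Strassen reduces 8 recursive multiplications to 7 at each level.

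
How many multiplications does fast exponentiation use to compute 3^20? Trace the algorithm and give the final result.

Computing 3^20 by squaring (build up from 3^1; each line after the first costs one multiplication):

3^1 = 3
3^2 = (3^1)^2 = 3^2 = 9
3^4 = (3^2)^2 = 9^2 = 81
3^5 = 3 * 3^4 = 3 * 81 = 243
3^10 = (3^5)^2 = 243^2 = 59049
3^20 = (3^10)^2 = 59049^2 = 3486784401

Result: 3486784401
Multiplications needed: 5 (5 lines after 3^1)

3^20 = 3486784401. Using exponentiation by squaring, this requires 5 multiplications. The key idea: if the exponent is even, square the half-power; if odd, multiply by the base once.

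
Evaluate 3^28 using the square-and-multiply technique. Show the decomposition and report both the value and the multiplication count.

Computing 3^28 by squaring (build up from 3^1; each line after the first costs one multiplication):

3^1 = 3
3^2 = (3^1)^2 = 3^2 = 9
3^3 = 3 * 3^2 = 3 * 9 = 27
3^6 = (3^3)^2 = 27^2 = 729
3^7 = 3 * 3^6 = 3 * 729 = 2187
3^14 = (3^7)^2 = 2187^2 = 4782969
3^28 = (3^14)^2 = 4782969^2 = 22876792454961

Result: 22876792454961
Multiplications needed: 6 (6 lines after 3^1)

3^28 = 22876792454961. Using exponentiation by squaring, this requires 6 multiplications. The key idea: if the exponent is even, square the half-power; if odd, multiply by the base once.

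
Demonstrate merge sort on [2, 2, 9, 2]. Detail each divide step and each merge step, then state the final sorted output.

Merge sort trace:

Split: [2, 2, 9, 2] -> [2, 2] and [9, 2]
  Split: [2, 2] -> [2] and [2]
  Merge: [2] + [2] -> [2, 2]
  Split: [9, 2] -> [9] and [2]
  Merge: [9] + [2] -> [2, 9]
Merge: [2, 2] + [2, 9] -> [2, 2, 2, 9]

Final sorted array: [2, 2, 2, 9]

The merge sort proceeds by recursively splitting the array and merging sorted halves.
After all merges, the sorted array is [2, 2, 2, 9].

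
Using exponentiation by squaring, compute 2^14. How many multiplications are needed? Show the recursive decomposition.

Computing 2^14 by squaring (build up from 2^1; each line after the first costs one multiplication):

2^1 = 2
2^2 = (2^1)^2 = 2^2 = 4
2^3 = 2 * 2^2 = 2 * 4 = 8
2^6 = (2^3)^2 = 8^2 = 64
2^7 = 2 * 2^6 = 2 * 64 = 128
2^14 = (2^7)^2 = 128^2 = 16384

Result: 16384
Multiplications needed: 5 (5 lines after 2^1)

2^14 = 16384. Using exponentiation by squaring, this requires 5 multiplications. The key idea: if the exponent is even, square the half-power; if odd, multiply by the base once.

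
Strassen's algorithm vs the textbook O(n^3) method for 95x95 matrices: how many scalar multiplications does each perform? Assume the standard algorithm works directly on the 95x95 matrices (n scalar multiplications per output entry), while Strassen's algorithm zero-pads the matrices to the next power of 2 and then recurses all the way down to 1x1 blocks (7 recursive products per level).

Matrix multiplication for 95x95 matrices:

Strassen's algorithm requires power-of-2 dimensions. Pad 95x95 to 128x128 (next power of 2).

Standard algorithm: 95^3 = 857375 multiplications
Strassen's algorithm: 7^(log2(128)) = 7^7 = 823543 multiplications
Savings: 857375 - 823543 = 33832 multiplications

Standard: 857375 multiplications (95^3). Strassen: 823543 multiplications (7^7, after padding to 128x128). Strassen reduces 8 recursive multiplications to 7 at each level.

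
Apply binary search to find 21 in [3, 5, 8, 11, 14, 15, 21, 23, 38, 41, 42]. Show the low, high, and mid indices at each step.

Binary search for 21 in [3, 5, 8, 11, 14, 15, 21, 23, 38, 41, 42]:

lo=0, hi=10, mid=5, arr[mid]=15 -> 15 < 21, search right half
lo=6, hi=10, mid=8, arr[mid]=38 -> 38 > 21, search left half
lo=6, hi=7, mid=6, arr[mid]=21 -> Found target at index 6!

Binary search finds 21 at index 6 after 3 comparisons. The search repeatedly halves the search space by comparing with the middle element.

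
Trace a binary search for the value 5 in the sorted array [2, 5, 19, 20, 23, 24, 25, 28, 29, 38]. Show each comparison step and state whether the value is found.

Binary search for 5 in [2, 5, 19, 20, 23, 24, 25, 28, 29, 38]:

lo=0, hi=9, mid=4, arr[mid]=23 -> 23 > 5, search left half
lo=0, hi=3, mid=1, arr[mid]=5 -> Found target at index 1!

Binary search finds 5 at index 1 after 2 comparisons. The search repeatedly halves the search space by comparing with the middle element.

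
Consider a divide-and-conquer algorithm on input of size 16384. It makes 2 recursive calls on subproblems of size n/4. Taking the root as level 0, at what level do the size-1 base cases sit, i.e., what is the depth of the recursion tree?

For divide and conquer with division factor 4:

Problem sizes at each level:
Level 0: 16384
Level 1: 4096
Level 2: 1024
Level 3: 256
Level 4: 64
Level 5: 16
Level 6: 4
Level 7: 1

The root is level 0 and the size-1 base case is level 7 (the tree spans levels 0 through 7, i.e. 8 levels counting the root), so the depth is the number of divisions: log_4(16384) = 7

The recursion tree depth is log_4(16384) = 7. At each level, the problem size is divided by 4, so it takes 7 divisions to reduce to a base case of size 1. The algorithm makes 2 recursive calls at each level.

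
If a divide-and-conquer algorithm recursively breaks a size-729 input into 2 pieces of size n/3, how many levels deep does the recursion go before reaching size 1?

For divide and conquer with division factor 3:

Problem sizes at each level:
Level 0: 729
Level 1: 243
Level 2: 81
Level 3: 27
Level 4: 9
Level 5: 3
Level 6: 1

The root is level 0 and the size-1 base case is level 6 (the tree spans levels 0 through 6, i.e. 7 levels counting the root), so the depth is the number of divisions: log_3(729) = 6

The recursion tree depth is log_3(729) = 6. At each level, the problem size is divided by 3, so it takes 6 divisions to reduce to a base case of size 1. The algorithm makes 2 recursive calls at each level.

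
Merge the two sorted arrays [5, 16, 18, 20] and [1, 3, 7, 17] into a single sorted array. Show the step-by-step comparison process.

Merging process:

Compare 5 vs 1: take 1 from right. Merged: [1]
Compare 5 vs 3: take 3 from right. Merged: [1, 3]
Compare 5 vs 7: take 5 from left. Merged: [1, 3, 5]
Compare 16 vs 7: take 7 from right. Merged: [1, 3, 5, 7]
Compare 16 vs 17: take 16 from left. Merged: [1, 3, 5, 7, 16]
Compare 18 vs 17: take 17 from right. Merged: [1, 3, 5, 7, 16, 17]
Append remaining from left: [18, 20]. Merged: [1, 3, 5, 7, 16, 17, 18, 20]

Final merged array: [1, 3, 5, 7, 16, 17, 18, 20]
Total comparisons: 6

The merged array is [1, 3, 5, 7, 16, 17, 18, 20], requiring 6 comparisons. The merge step runs in O(n) time where n is the total number of elements.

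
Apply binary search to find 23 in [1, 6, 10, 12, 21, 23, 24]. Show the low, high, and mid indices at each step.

Binary search for 23 in [1, 6, 10, 12, 21, 23, 24]:

lo=0, hi=6, mid=3, arr[mid]=12 -> 12 < 23, search right half
lo=4, hi=6, mid=5, arr[mid]=23 -> Found target at index 5!

Binary search finds 23 at index 5 after 2 comparisons. The search repeatedly halves the search space by comparing with the middle element.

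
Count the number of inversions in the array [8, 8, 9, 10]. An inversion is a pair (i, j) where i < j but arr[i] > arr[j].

Finding inversions in [8, 8, 9, 10]:


Total inversions: 0

The array has 0 inversions. It is already sorted.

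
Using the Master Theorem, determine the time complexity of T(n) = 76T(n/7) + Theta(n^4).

Master Theorem for T(n) = 76T(n/7) + O(n^4):

a = 76, b = 7, c = 4
log_b(a) = log_7(76) = 2.2256

Case 3: c = 4 > log_7(76) = 2.2256
T(n) = O(n^4) = O(n^4)

For T(n) = 76T(n/7) + O(n^4): log_7(76) = 2.2256. This is Case 3 of the Master Theorem (c > log_b(a), work dominated by root), giving O(n^4).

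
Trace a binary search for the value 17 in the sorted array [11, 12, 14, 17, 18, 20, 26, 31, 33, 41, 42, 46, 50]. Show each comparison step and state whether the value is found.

Binary search for 17 in [11, 12, 14, 17, 18, 20, 26, 31, 33, 41, 42, 46, 50]:

lo=0, hi=12, mid=6, arr[mid]=26 -> 26 > 17, search left half
lo=0, hi=5, mid=2, arr[mid]=14 -> 14 < 17, search right half
lo=3, hi=5, mid=4, arr[mid]=18 -> 18 > 17, search left half
lo=3, hi=3, mid=3, arr[mid]=17 -> Found target at index 3!

Binary search finds 17 at index 3 after 4 comparisons. The search repeatedly halves the search space by comparing with the middle element.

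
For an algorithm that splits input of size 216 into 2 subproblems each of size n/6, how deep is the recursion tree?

For divide and conquer with division factor 6:

Problem sizes at each level:
Level 0: 216
Level 1: 36
Level 2: 6
Level 3: 1

The root is level 0 and the size-1 base case is level 3 (the tree spans levels 0 through 3, i.e. 4 levels counting the root), so the depth is the number of divisions: log_6(216) = 3

The recursion tree depth is log_6(216) = 3. At each level, the problem size is divided by 6, so it takes 3 divisions to reduce to a base case of size 1. The algorithm makes 2 recursive calls at each level.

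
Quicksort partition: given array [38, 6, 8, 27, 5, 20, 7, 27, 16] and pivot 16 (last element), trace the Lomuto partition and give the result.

Lomuto partition with pivot = 16:

Initial array: [38, 6, 8, 27, 5, 20, 7, 27, 16]

arr[0]=38 > 16: no swap
arr[1]=6 <= 16: swap with position 0, array becomes [6, 38, 8, 27, 5, 20, 7, 27, 16]
arr[2]=8 <= 16: swap with position 1, array becomes [6, 8, 38, 27, 5, 20, 7, 27, 16]
arr[3]=27 > 16: no swap
arr[4]=5 <= 16: swap with position 2, array becomes [6, 8, 5, 27, 38, 20, 7, 27, 16]
arr[5]=20 > 16: no swap
arr[6]=7 <= 16: swap with position 3, array becomes [6, 8, 5, 7, 38, 20, 27, 27, 16]
arr[7]=27 > 16: no swap

Place pivot at position 4: [6, 8, 5, 7, 16, 20, 27, 27, 38]
Pivot position: 4

After partitioning with pivot 16, the array becomes [6, 8, 5, 7, 16, 20, 27, 27, 38]. The pivot is placed at index 4. All elements to the left of the pivot are <= 16, and all elements to the right are > 16.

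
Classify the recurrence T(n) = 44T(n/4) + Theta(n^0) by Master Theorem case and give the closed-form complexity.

Master Theorem for T(n) = 44T(n/4) + O(n^0):

a = 44, b = 4, c = 0
log_b(a) = log_4(44) = 2.7297

Case 1: c = 0 < log_4(44) = 2.7297
T(n) = O(n^(log_4 44))

For T(n) = 44T(n/4) + O(n^0): log_4(44) = 2.7297. This is Case 1 of the Master Theorem (c < log_b(a), work dominated by leaves), giving O(n^(log_4 44)).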